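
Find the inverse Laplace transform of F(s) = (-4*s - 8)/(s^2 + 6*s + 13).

2*exp(-3*t)*sin(2*t) - 4*exp(-3*t)*cos(2*t)

Complete the square in the denominator: s^2 + 6*s + 13 = (s + 3)^2 + 2^2.
Split the numerator to match: -4*s - 8 = -4·(s + 3) + 2·2.
Invert each term: -4·(s + 3)/((s + 3)^2 + 4) ↔ -4e^(-3t)cos(2t); 2·2/((s + 3)^2 + 4) ↔ 2e^(-3t)sin(2t).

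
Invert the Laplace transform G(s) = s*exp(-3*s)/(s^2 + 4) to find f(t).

f(t) = Heaviside(t - 3)*(cos(2*t - 6))

The factor e^(-3s) signals a time shift by c = 3 (second shifting theorem).
L{cos(2t)} = s/(s^2 + 4), so L^-1{s/(s^2 + 4)} = cos(2*t).
Hence the inverse is u(t - 3) times that function evaluated at t - 3.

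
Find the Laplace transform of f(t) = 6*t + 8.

Apply the Laplace transform termwise.
L{8} = 8/s; (6)·[L{t} = 1!/s^2 = 1/s^2].

8/s + 6/s^2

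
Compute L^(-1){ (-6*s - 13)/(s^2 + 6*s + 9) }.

Factor the denominator: s^2 + 6*s + 9 = (s + 3)^2.
Partial fraction decomposition gives [-6/(s + 3)] + [5/(s + 3)^2].
Invert each term: -6/(s + 3) ↔ -6e^(-3t); 5/(s + 3)^2 ↔ 5t·e^(-3t).

5*t*exp(-3*t) - 6*exp(-3*t)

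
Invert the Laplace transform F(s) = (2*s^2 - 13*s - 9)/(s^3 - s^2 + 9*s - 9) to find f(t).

f(t) = -2*exp(t) - 3*sin(3*t) + 4*cos(3*t)

Factor the denominator: s^3 - s^2 + 9*s - 9 = (s - 1)*(s^2 + 9).
Partial fraction decomposition gives [-2/(s - 1)] + [4*s/(s^2 + 9)] + [-9/(s^2 + 9)].
Invert each term: -2/(s - 1) ↔ -2e^(t); 4·s/(s^2 + 9) ↔ 4cos(3t); -3·3/(s^2 + 9) ↔ -3sin(3t).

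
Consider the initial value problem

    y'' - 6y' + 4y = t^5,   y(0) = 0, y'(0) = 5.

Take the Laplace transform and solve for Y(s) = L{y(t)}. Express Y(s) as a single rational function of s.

Apply the Laplace transform to the equation.
Using L{y''} = s^2 Y - s·y(0) - y'(0) and L{y'} = sY - y(0), with y(0) = 0, y'(0) = 5, the left side becomes (s^2 - 6*s + 4)Y - (5).
The right side is L{t^5} = 120/s^6.
So (s^2 - 6*s + 4)Y = 120/s^6 + (5).
Solve for Y(s) and write it as one ratio of polynomials.

Y(s) = (5*s^6 + 120)/(s^8 - 6*s^7 + 4*s^6)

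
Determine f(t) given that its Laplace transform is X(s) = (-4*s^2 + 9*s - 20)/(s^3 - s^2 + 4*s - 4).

f(t) = -3*exp(t) + 4*sin(2*t) - cos(2*t)

Factor the denominator: s^3 - s^2 + 4*s - 4 = (s - 1)*(s^2 + 4).
Partial fraction decomposition gives [-3/(s - 1)] + [-s/(s^2 + 4)] + [8/(s^2 + 4)].
Invert each term: -3/(s - 1) ↔ -3e^(t); -1·s/(s^2 + 4) ↔ -cos(2t); 4·2/(s^2 + 4) ↔ 4sin(2t).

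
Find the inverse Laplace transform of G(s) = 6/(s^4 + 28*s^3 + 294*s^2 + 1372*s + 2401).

Rewrite the denominator: s^4 + 28*s^3 + 294*s^2 + 1372*s + 2401 = (s + 7)^4.
The form in (s + 7) signals a first-shifting-theorem factor e^(-7t).
Since L{t^3} = 3!/s^4 = 6/s^4, the inverse is t^3*exp(-7*t).

t^3*exp(-7*t)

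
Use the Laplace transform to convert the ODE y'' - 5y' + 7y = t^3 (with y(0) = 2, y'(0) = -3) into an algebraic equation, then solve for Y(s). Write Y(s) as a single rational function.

Laplace-transform each side.
The derivative rules (L{y''} = s^2 Y - s·y(0) - y'(0) and L{y'} = sY - y(0), with y(0) = 2, y'(0) = -3) turn the left side into (s^2 - 5*s + 7)Y - (2*s - 13).
The right side is L{t^3} = 6/s^4.
So (s^2 - 5*s + 7)Y = 6/s^4 + (2*s - 13).
Solve for Y(s) and write it as one ratio of polynomials.

Y(s) = (2*s^5 - 13*s^4 + 6)/(s^6 - 5*s^5 + 7*s^4)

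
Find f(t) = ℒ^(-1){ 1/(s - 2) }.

f(t) = exp(2*t)

Since L{e^(2t)} = 1/(s - 2), the inverse is e^(2*t).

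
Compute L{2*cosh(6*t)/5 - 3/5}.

The transform is linear, so treat each term independently.
(2/5)·[L{cosh(6t)} = s/(s^2 - 36)]; L{-3/5} = (-3/5)/s.

2*s/(5*(s^2 - 36)) - 3/(5*s)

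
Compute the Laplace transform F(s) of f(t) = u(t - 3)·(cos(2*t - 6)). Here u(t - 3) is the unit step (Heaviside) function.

By the second shifting theorem, L{u(t - c)·g(t - c)} = e^(-cs)·G(s) with c = 3 and G(s) = L{g(t)}.
L{cos(2t)} = s/(s^2 + 4).

F(s) = s*exp(-3*s)/(s^2 + 4)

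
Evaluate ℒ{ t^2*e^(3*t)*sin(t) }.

L{sin(t)} = 1/(s^2 + 1).
Multiplying by e^(3t) shifts s → s - 3, so L{e^(3*t)*sin(t)} = 1/((s - 3)^2 + 1).
Then apply L{t^2·g(t)} = (-1)^2 d^2/ds^2[G(s)] with G(s) = 1/((s - 3)^2 + 1):
differentiating 2 times and applying the sign gives 2*(3*s^2 - 18*s + 26)/(s^2 - 6*s + 10)^3.

2*(3*s^2 - 18*s + 26)/(s^2 - 6*s + 10)^3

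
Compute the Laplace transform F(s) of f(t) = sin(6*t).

L{sin(6t)} = 6/(s^2 + 36).

F(s) = 6/(s^2 + 36)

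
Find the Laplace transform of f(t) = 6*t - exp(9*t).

-1/(s - 9) + 6/s^2

Apply the Laplace transform termwise.
(-1)·[L{e^(9t)} = 1/(s - 9)]; (6)·[L{t} = 1!/s^2 = 1/s^2].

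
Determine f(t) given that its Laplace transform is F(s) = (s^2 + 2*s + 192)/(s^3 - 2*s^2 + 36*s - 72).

f(t) = 5*exp(2*t) - sin(6*t) - 4*cos(6*t)

Factor the denominator: s^3 - 2*s^2 + 36*s - 72 = (s - 2)*(s^2 + 36).
Partial fraction decomposition gives [5/(s - 2)] + [-4*s/(s^2 + 36)] + [-6/(s^2 + 36)].
Invert each term: 5/(s - 2) ↔ 5e^(2t); -4·s/(s^2 + 36) ↔ -4cos(6t); -1·6/(s^2 + 36) ↔ -sin(6t).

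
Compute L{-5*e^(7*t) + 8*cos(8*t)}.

By linearity of the Laplace transform, transform each term separately.
(8)·[L{cos(8t)} = s/(s^2 + 64)]; (-5)·[L{e^(7t)} = 1/(s - 7)].

8*s/(s^2 + 64) - 5/(s - 7)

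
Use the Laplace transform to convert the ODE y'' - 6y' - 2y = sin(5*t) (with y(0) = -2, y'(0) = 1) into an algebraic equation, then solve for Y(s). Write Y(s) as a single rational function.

Y(s) = (-2*s^3 + 13*s^2 - 50*s + 330)/(s^4 - 6*s^3 + 23*s^2 - 150*s - 50)

Take the Laplace transform of both sides.
Using L{y''} = s^2 Y - s·y(0) - y'(0) and L{y'} = sY - y(0), with y(0) = -2, y'(0) = 1, the left side becomes (s^2 - 6*s - 2)Y - (-2*s + 13).
The right side is L{sin(5*t)} = 5/(s^2 + 25).
So (s^2 - 6*s - 2)Y = 5/(s^2 + 25) + (-2*s + 13).
Isolate Y and clear denominators.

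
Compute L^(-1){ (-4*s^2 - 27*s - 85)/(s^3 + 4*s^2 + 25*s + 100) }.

-3*sin(5*t) - 3*cos(5*t) - exp(-4*t)

Factor the denominator: s^3 + 4*s^2 + 25*s + 100 = (s + 4)*(s^2 + 25).
Partial fraction decomposition gives [-1/(s + 4)] + [-3*s/(s^2 + 25)] + [-15/(s^2 + 25)].
Invert each term: -1/(s + 4) ↔ -e^(-4t); -3·s/(s^2 + 25) ↔ -3cos(5t); -3·5/(s^2 + 25) ↔ -3sin(5t).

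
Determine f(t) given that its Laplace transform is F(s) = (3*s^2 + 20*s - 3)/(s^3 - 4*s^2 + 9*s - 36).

f(t) = 5*exp(4*t) + 4*sin(3*t) - 2*cos(3*t)

Factor the denominator: s^3 - 4*s^2 + 9*s - 36 = (s - 4)*(s^2 + 9).
Partial fraction decomposition gives [5/(s - 4)] + [-2*s/(s^2 + 9)] + [12/(s^2 + 9)].
Invert each term: 5/(s - 4) ↔ 5e^(4t); -2·s/(s^2 + 9) ↔ -2cos(3t); 4·3/(s^2 + 9) ↔ 4sin(3t).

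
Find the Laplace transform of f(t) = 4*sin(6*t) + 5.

The transform is linear, so treat each term independently.
L{5} = 5/s; (4)·[L{sin(6t)} = 6/(s^2 + 36)].

24/(s^2 + 36) + 5/s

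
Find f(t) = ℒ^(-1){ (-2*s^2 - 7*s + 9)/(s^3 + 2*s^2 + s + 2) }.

f(t) = 3*sin(t) - 5*cos(t) + 3*exp(-2*t)

Factor the denominator: s^3 + 2*s^2 + s + 2 = (s + 2)*(s^2 + 1).
Partial fraction decomposition gives [3/(s + 2)] + [-5*s/(s^2 + 1)] + [3/(s^2 + 1)].
Invert each term: 3/(s + 2) ↔ 3e^(-2t); -5·s/(s^2 + 1) ↔ -5cos(t); 3·1/(s^2 + 1) ↔ 3sin(t).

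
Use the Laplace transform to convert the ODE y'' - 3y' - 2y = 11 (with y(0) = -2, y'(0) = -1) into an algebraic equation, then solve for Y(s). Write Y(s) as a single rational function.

Transform both sides with L{·}.
With L{y''} = s^2 Y - s·y(0) - y'(0) and L{y'} = sY - y(0), with y(0) = -2, y'(0) = -1: the LHS transforms to (s^2 - 3*s - 2)Y - (-2*s + 5).
The right side is L{11} = 11/s.
So (s^2 - 3*s - 2)Y = 11/s + (-2*s + 5).
Solve for Y(s) and write it as one ratio of polynomials.

Y(s) = (-2*s^2 + 5*s + 11)/(s^3 - 3*s^2 - 2*s)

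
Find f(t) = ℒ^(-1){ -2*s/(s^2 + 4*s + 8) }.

f(t) = 2*exp(-2*t)*sin(2*t) - 2*exp(-2*t)*cos(2*t)

Complete the square in the denominator: s^2 + 4*s + 8 = (s + 2)^2 + 2^2.
Split the numerator to match: -2*s = -2·(s + 2) + 2·2.
Invert each term: -2·(s + 2)/((s + 2)^2 + 4) ↔ -2e^(-2t)cos(2t); 2·2/((s + 2)^2 + 4) ↔ 2e^(-2t)sin(2t).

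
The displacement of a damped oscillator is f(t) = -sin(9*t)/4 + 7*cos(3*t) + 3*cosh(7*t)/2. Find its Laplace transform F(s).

F(s) = 7*s/(s^2 + 9) + 3*s/(2*(s^2 - 49)) - 9/(4*(s^2 + 81))

By linearity of the Laplace transform, transform each term separately.
(7)·[L{cos(3t)} = s/(s^2 + 9)]; (3/2)·[L{cosh(7t)} = s/(s^2 - 49)]; (-1/4)·[L{sin(9t)} = 9/(s^2 + 81)].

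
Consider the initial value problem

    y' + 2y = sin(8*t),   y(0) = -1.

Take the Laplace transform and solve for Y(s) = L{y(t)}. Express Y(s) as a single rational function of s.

Laplace-transform each side.
The derivative rules (L{y'} = sY - y(0) = sY - (-1)) turn the left side into (s + 2)Y - (-1).
The right side is L{sin(8*t)} = 8/(s^2 + 64).
So (s + 2)Y = 8/(s^2 + 64) + (-1).
Isolate Y and clear denominators.

Y(s) = (-s^2 - 56)/(s^3 + 2*s^2 + 64*s + 128)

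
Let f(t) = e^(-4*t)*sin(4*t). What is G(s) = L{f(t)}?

L{sin(4t)} = 4/(s^2 + 16).
By the first shifting theorem, multiplying by e^(-4t) replaces s with s + 4.

G(s) = 4/((s + 4)^2 + 16)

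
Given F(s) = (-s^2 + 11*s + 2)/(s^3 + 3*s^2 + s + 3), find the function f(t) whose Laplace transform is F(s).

Factor the denominator: s^3 + 3*s^2 + s + 3 = (s + 3)*(s^2 + 1).
Partial fraction decomposition gives [-4/(s + 3)] + [3*s/(s^2 + 1)] + [2/(s^2 + 1)].
Invert each term: -4/(s + 3) ↔ -4e^(-3t); 3·s/(s^2 + 1) ↔ 3cos(t); 2·1/(s^2 + 1) ↔ 2sin(t).

f(t) = 2*sin(t) + 3*cos(t) - 4*exp(-3*t)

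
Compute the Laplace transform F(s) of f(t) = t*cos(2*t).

L{cos(2t)} = s/(s^2 + 4).
Then apply L{t·g(t)} = -d/ds[G(s)] with G(s) = s/(s^2 + 4):
differentiating 1 time and applying the sign gives (s - 2)*(s + 2)/(s^2 + 4)^2.

F(s) = (s - 2)*(s + 2)/(s^2 + 4)^2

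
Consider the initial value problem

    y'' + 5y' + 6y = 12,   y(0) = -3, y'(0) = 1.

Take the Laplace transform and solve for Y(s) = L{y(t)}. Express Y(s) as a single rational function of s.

Take the Laplace transform of both sides.
Using L{y''} = s^2 Y - s·y(0) - y'(0) and L{y'} = sY - y(0), with y(0) = -3, y'(0) = 1, the left side becomes (s^2 + 5*s + 6)Y - (-3*s - 14).
The right side is L{12} = 12/s.
So (s^2 + 5*s + 6)Y = 12/s + (-3*s - 14).
Isolate Y and clear denominators.

Y(s) = (-3*s^2 - 14*s + 12)/(s^3 + 5*s^2 + 6*s)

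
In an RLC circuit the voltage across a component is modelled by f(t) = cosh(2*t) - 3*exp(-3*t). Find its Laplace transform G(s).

The transform is linear, so treat each term independently.
(-3)·[L{e^(-3t)} = 1/(s + 3)]; L{cosh(2t)} = s/(s^2 - 4).

G(s) = s/(s^2 - 4) - 3/(s + 3)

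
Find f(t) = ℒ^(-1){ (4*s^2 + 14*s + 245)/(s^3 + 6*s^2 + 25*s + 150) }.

f(t) = 4*sin(5*t) - cos(5*t) + 5*exp(-6*t)

Factor the denominator: s^3 + 6*s^2 + 25*s + 150 = (s + 6)*(s^2 + 25).
Partial fraction decomposition gives [5/(s + 6)] + [-s/(s^2 + 25)] + [20/(s^2 + 25)].
Invert each term: 5/(s + 6) ↔ 5e^(-6t); -1·s/(s^2 + 25) ↔ -cos(5t); 4·5/(s^2 + 25) ↔ 4sin(5t).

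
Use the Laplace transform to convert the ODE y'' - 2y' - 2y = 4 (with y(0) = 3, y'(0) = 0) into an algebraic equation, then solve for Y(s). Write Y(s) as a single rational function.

Y(s) = (3*s^2 - 6*s + 4)/(s^3 - 2*s^2 - 2*s)

Transform both sides with L{·}.
With L{y''} = s^2 Y - s·y(0) - y'(0) and L{y'} = sY - y(0), with y(0) = 3, y'(0) = 0: the LHS transforms to (s^2 - 2*s - 2)Y - (3*s - 6).
The right side is L{4} = 4/s.
So (s^2 - 2*s - 2)Y = 4/s + (3*s - 6).
Solve for Y(s) and write it as one ratio of polynomials.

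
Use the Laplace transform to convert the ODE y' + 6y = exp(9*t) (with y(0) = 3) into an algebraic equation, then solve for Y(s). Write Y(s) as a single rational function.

Y(s) = (3*s - 26)/(s^2 - 3*s - 54)

Transform both sides with L{·}.
Using L{y'} = sY - y(0) = sY - 3, the left side becomes (s + 6)Y - (3).
The right side is L{exp(9*t)} = 1/(s - 9).
So (s + 6)Y = 1/(s - 9) + (3).
Isolate Y and clear denominators.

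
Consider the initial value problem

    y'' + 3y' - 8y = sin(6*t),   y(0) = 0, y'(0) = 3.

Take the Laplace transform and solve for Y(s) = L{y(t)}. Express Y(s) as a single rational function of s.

Y(s) = (3*s^2 + 114)/(s^4 + 3*s^3 + 28*s^2 + 108*s - 288)

Laplace-transform each side.
With L{y''} = s^2 Y - s·y(0) - y'(0) and L{y'} = sY - y(0), with y(0) = 0, y'(0) = 3: the LHS transforms to (s^2 + 3*s - 8)Y - (3).
The right side is L{sin(6*t)} = 6/(s^2 + 36).
So (s^2 + 3*s - 8)Y = 6/(s^2 + 36) + (3).
Isolate Y and clear denominators.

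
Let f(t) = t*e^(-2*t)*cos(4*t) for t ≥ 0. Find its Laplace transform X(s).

L{cos(4t)} = s/(s^2 + 16).
Multiplying by e^(-2t) shifts s → s + 2, so L{e^(-2*t)*cos(4*t)} = (s + 2)/((s + 2)^2 + 16).
Then apply L{t·g(t)} = -d/ds[G(s)] with G(s) = (s + 2)/((s + 2)^2 + 16):
differentiating 1 time and applying the sign gives (s - 2)*(s + 6)/(s^2 + 4*s + 20)^2.

X(s) = (s - 2)*(s + 6)/(s^2 + 4*s + 20)^2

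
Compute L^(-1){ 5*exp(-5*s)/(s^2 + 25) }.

Heaviside(t - 5)*(sin(5*t - 25))

The factor e^(-5s) signals a time shift by c = 5 (second shifting theorem).
L{sin(5t)} = 5/(s^2 + 25), so L^-1{5/(s^2 + 25)} = sin(5*t).
Hence the inverse is u(t - 5) times that function evaluated at t - 5.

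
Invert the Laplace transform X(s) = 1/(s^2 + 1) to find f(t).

f(t) = sin(t)

Since L{sin(t)} = 1/(s^2 + 1), the inverse is sin(t).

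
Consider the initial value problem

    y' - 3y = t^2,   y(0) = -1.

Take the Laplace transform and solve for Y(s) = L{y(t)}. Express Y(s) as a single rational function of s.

Transform both sides with L{·}.
Using L{y'} = sY - y(0) = sY - (-1), the left side becomes (s - 3)Y - (-1).
The right side is L{t^2} = 2/s^3.
So (s - 3)Y = 2/s^3 + (-1).
Solve for Y(s) and write it as one ratio of polynomials.

Y(s) = (-s^3 + 2)/(s^4 - 3*s^3)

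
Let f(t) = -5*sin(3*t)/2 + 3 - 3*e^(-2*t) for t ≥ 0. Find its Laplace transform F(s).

F(s) = -15/(2*(s^2 + 9)) - 3/(s + 2) + 3/s

Apply the Laplace transform termwise.
L{3} = 3/s; (-3)·[L{e^(-2t)} = 1/(s + 2)]; (-5/2)·[L{sin(3t)} = 3/(s^2 + 9)].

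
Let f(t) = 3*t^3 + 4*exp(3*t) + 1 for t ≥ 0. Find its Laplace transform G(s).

The transform is linear, so treat each term independently.
L{1} = 1/s; (3)·[L{t^3} = 3!/s^4 = 6/s^4]; (4)·[L{e^(3t)} = 1/(s - 3)].

G(s) = 4/(s - 3) + 1/s + 18/s^4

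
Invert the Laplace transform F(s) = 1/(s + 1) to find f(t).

Since L{e^(-t)} = 1/(s + 1), the inverse is e^(-t).

f(t) = exp(-t)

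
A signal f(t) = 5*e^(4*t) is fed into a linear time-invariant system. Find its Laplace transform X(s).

X(s) = 5/(s - 4)

L{5} = 5/s.
By the first shifting theorem, multiplying by e^(4t) replaces s with s - 4.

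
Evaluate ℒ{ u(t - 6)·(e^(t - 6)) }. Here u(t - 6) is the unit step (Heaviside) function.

By the second shifting theorem, L{u(t - c)·g(t - c)} = e^(-cs)·G(s) with c = 6 and G(s) = L{g(t)}.
L{e^(t)} = 1/(s - 1).

exp(-6*s)/(s - 1)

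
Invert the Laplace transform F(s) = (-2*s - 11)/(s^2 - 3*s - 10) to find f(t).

f(t) = -3*exp(5*t) + exp(-2*t)

Factor the denominator: s^2 - 3*s - 10 = (s - 5)*(s + 2).
Partial fraction decomposition gives [-3/(s - 5)] + [1/(s + 2)].
Invert each term: -3/(s - 5) ↔ -3e^(5t); 1/(s + 2) ↔ e^(-2t).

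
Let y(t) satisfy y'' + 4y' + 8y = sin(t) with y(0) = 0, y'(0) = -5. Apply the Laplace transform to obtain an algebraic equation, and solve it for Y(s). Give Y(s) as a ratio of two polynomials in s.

Take the Laplace transform of both sides.
Using L{y''} = s^2 Y - s·y(0) - y'(0) and L{y'} = sY - y(0), with y(0) = 0, y'(0) = -5, the left side becomes (s^2 + 4*s + 8)Y - (-5).
The right side is L{sin(t)} = 1/(s^2 + 1).
So (s^2 + 4*s + 8)Y = 1/(s^2 + 1) + (-5).
Solve for Y(s) and write it as one ratio of polynomials.

Y(s) = (-5*s^2 - 4)/(s^4 + 4*s^3 + 9*s^2 + 4*s + 8)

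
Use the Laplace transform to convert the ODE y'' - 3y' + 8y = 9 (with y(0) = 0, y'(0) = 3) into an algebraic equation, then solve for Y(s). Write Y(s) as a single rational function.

Y(s) = (3*s + 9)/(s^3 - 3*s^2 + 8*s)

Laplace-transform each side.
The derivative rules (L{y''} = s^2 Y - s·y(0) - y'(0) and L{y'} = sY - y(0), with y(0) = 0, y'(0) = 3) turn the left side into (s^2 - 3*s + 8)Y - (3).
The right side is L{9} = 9/s.
So (s^2 - 3*s + 8)Y = 9/s + (3).
Divide through and combine into a single rational function.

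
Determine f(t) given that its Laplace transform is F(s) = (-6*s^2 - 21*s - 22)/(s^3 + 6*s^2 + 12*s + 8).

f(t) = -2*t^2*exp(-2*t) + 3*t*exp(-2*t) - 6*exp(-2*t)

Factor the denominator: s^3 + 6*s^2 + 12*s + 8 = (s + 2)^3.
Partial fraction decomposition gives [-6/(s + 2)] + [3/(s + 2)^2] + [-4/(s + 2)^3].
Invert each term: -6/(s + 2) ↔ -6e^(-2t); 3/(s + 2)^2 ↔ 3t·e^(-2t); -4/(s + 2)^3 ↔ (-2)t^2·e^(-2t).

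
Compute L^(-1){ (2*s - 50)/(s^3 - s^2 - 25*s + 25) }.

-exp(5*t) + 2*exp(t) - exp(-5*t)

Factor the denominator: s^3 - s^2 - 25*s + 25 = (s - 5)*(s - 1)*(s + 5).
Partial fraction decomposition gives [2/(s - 1)] + [-1/(s + 5)] + [-1/(s - 5)].
Invert each term: 2/(s - 1) ↔ 2e^(t); -1/(s + 5) ↔ -e^(-5t); -1/(s - 5) ↔ -e^(5t).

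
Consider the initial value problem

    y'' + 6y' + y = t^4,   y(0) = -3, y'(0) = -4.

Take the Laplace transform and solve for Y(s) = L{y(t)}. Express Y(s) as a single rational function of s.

Y(s) = (-3*s^6 - 22*s^5 + 24)/(s^7 + 6*s^6 + s^5)

Transform both sides with L{·}.
The derivative rules (L{y''} = s^2 Y - s·y(0) - y'(0) and L{y'} = sY - y(0), with y(0) = -3, y'(0) = -4) turn the left side into (s^2 + 6*s + 1)Y - (-3*s - 22).
The right side is L{t^4} = 24/s^5.
So (s^2 + 6*s + 1)Y = 24/s^5 + (-3*s - 22).
Solve for Y(s) and write it as one ratio of polynomials.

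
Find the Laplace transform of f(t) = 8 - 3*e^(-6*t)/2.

By linearity of the Laplace transform, transform each term separately.
(-3/2)·[L{e^(-6t)} = 1/(s + 6)]; L{8} = 8/s.

-3/(2*(s + 6)) + 8/s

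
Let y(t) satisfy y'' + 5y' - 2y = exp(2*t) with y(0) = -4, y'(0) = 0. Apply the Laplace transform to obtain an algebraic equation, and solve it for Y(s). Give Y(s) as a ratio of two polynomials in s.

Y(s) = (-4*s^2 - 12*s + 41)/(s^3 + 3*s^2 - 12*s + 4)

Apply the Laplace transform to the equation.
Using L{y''} = s^2 Y - s·y(0) - y'(0) and L{y'} = sY - y(0), with y(0) = -4, y'(0) = 0, the left side becomes (s^2 + 5*s - 2)Y - (-4*s - 20).
The right side is L{exp(2*t)} = 1/(s - 2).
So (s^2 + 5*s - 2)Y = 1/(s - 2) + (-4*s - 20).
Isolate Y and clear denominators.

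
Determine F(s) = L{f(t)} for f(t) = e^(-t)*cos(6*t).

F(s) = (s + 1)/((s + 1)^2 + 36)

L{cos(6t)} = s/(s^2 + 36).
By the first shifting theorem, multiplying by e^(-t) replaces s with s + 1.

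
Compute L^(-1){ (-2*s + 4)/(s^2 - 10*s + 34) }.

-2*exp(5*t)*sin(3*t) - 2*exp(5*t)*cos(3*t)

Complete the square in the denominator: s^2 - 10*s + 34 = (s - 5)^2 + 3^2.
Split the numerator to match: -2*s + 4 = -2·(s - 5) - 2·3.
Invert each term: -2·(s - 5)/((s - 5)^2 + 9) ↔ -2e^(5t)cos(3t); -2·3/((s - 5)^2 + 9) ↔ -2e^(5t)sin(3t).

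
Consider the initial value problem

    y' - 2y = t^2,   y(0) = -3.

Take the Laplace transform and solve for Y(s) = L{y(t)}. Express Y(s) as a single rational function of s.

Y(s) = (-3*s^3 + 2)/(s^4 - 2*s^3)

Laplace-transform each side.
The derivative rules (L{y'} = sY - y(0) = sY - (-3)) turn the left side into (s - 2)Y - (-3).
The right side is L{t^2} = 2/s^3.
So (s - 2)Y = 2/s^3 + (-3).
Solve for Y(s) and write it as one ratio of polynomials.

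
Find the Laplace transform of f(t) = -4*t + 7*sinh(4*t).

By linearity of the Laplace transform, transform each term separately.
(7)·[L{sinh(4t)} = 4/(s^2 - 16)]; (-4)·[L{t} = 1!/s^2 = 1/s^2].

28/(s^2 - 16) - 4/s^2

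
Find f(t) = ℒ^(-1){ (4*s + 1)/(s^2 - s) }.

f(t) = 5*exp(t) - 1

Factor the denominator: s^2 - s = s*(s - 1).
Partial fraction decomposition gives [5/(s - 1)] + [-1/s].
Invert each term: 5/(s - 1) ↔ 5e^(t); -1/(s - 0) ↔ -e^(0t).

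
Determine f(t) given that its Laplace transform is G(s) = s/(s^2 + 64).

Since L{cos(8t)} = s/(s^2 + 64), the inverse is cos(8*t).

f(t) = cos(8*t)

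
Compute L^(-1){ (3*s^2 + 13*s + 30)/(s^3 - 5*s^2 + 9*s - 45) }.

5*exp(5*t) + sin(3*t) - 2*cos(3*t)

Factor the denominator: s^3 - 5*s^2 + 9*s - 45 = (s - 5)*(s^2 + 9).
Partial fraction decomposition gives [5/(s - 5)] + [-2*s/(s^2 + 9)] + [3/(s^2 + 9)].
Invert each term: 5/(s - 5) ↔ 5e^(5t); -2·s/(s^2 + 9) ↔ -2cos(3t); 1·3/(s^2 + 9) ↔ sin(3t).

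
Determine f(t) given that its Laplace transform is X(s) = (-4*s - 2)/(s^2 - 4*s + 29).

Complete the square in the denominator: s^2 - 4*s + 29 = (s - 2)^2 + 5^2.
Split the numerator to match: -4*s - 2 = -4·(s - 2) - 2·5.
Invert each term: -4·(s - 2)/((s - 2)^2 + 25) ↔ -4e^(2t)cos(5t); -2·5/((s - 2)^2 + 25) ↔ -2e^(2t)sin(5t).

f(t) = -2*exp(2*t)*sin(5*t) - 4*exp(2*t)*cos(5*t)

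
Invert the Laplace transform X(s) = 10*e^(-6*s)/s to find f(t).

The factor e^(-6s) signals a time shift by c = 6 (second shifting theorem).
L{10} = 10/s, so L^-1{10/s} = 10.
Hence the inverse is u(t - 6) times that function evaluated at t - 6.

f(t) = Heaviside(t - 6)*(10)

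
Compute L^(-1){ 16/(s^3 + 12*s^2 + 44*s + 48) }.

2*exp(-2*t) - 4*exp(-4*t) + 2*exp(-6*t)

Factor the denominator: s^3 + 12*s^2 + 44*s + 48 = (s + 2)*(s + 4)*(s + 6).
Partial fraction decomposition gives [2/(s + 2)] + [-4/(s + 4)] + [2/(s + 6)].
Invert each term: 2/(s + 2) ↔ 2e^(-2t); -4/(s + 4) ↔ -4e^(-4t); 2/(s + 6) ↔ 2e^(-6t).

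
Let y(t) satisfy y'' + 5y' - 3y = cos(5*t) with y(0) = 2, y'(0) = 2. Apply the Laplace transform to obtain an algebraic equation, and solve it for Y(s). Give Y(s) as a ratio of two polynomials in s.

Y(s) = (2*s^3 + 12*s^2 + 51*s + 300)/(s^4 + 5*s^3 + 22*s^2 + 125*s - 75)

Apply the Laplace transform to the equation.
Using L{y''} = s^2 Y - s·y(0) - y'(0) and L{y'} = sY - y(0), with y(0) = 2, y'(0) = 2, the left side becomes (s^2 + 5*s - 3)Y - (2*s + 12).
The right side is L{cos(5*t)} = s/(s^2 + 25).
So (s^2 + 5*s - 3)Y = s/(s^2 + 25) + (2*s + 12).
Solve for Y(s) and write it as one ratio of polynomials.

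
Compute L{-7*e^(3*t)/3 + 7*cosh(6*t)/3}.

Apply the Laplace transform termwise.
(-7/3)·[L{e^(3t)} = 1/(s - 3)]; (7/3)·[L{cosh(6t)} = s/(s^2 - 36)].

7*s/(3*(s^2 - 36)) - 7/(3*(s - 3))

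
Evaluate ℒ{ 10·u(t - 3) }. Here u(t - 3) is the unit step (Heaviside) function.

10*exp(-3*s)/s

By the second shifting theorem, L{u(t - c)·g(t - c)} = e^(-cs)·G(s) with c = 3 and G(s) = L{g(t)}.
L{10} = 10/s.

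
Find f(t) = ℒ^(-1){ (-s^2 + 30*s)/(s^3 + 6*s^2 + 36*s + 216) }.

Factor the denominator: s^3 + 6*s^2 + 36*s + 216 = (s + 6)*(s^2 + 36).
Partial fraction decomposition gives [-3/(s + 6)] + [2*s/(s^2 + 36)] + [18/(s^2 + 36)].
Invert each term: -3/(s + 6) ↔ -3e^(-6t); 2·s/(s^2 + 36) ↔ 2cos(6t); 3·6/(s^2 + 36) ↔ 3sin(6t).

f(t) = 3*sin(6*t) + 2*cos(6*t) - 3*exp(-6*t)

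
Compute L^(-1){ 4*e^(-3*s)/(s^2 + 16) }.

Heaviside(t - 3)*(sin(4*t - 12))

The factor e^(-3s) signals a time shift by c = 3 (second shifting theorem).
L{sin(4t)} = 4/(s^2 + 16), so L^-1{4/(s^2 + 16)} = sin(4*t).
Hence the inverse is u(t - 3) times that function evaluated at t - 3.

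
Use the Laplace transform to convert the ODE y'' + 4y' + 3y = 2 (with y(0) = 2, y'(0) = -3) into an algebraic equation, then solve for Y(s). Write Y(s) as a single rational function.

Y(s) = (2*s^2 + 5*s + 2)/(s^3 + 4*s^2 + 3*s)

Laplace-transform each side.
The derivative rules (L{y''} = s^2 Y - s·y(0) - y'(0) and L{y'} = sY - y(0), with y(0) = 2, y'(0) = -3) turn the left side into (s^2 + 4*s + 3)Y - (2*s + 5).
The right side is L{2} = 2/s.
So (s^2 + 4*s + 3)Y = 2/s + (2*s + 5).
Solve for Y(s) and write it as one ratio of polynomials.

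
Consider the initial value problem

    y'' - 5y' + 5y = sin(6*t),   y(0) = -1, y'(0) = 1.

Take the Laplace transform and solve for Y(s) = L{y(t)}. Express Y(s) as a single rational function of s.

Y(s) = (-s^3 + 6*s^2 - 36*s + 222)/(s^4 - 5*s^3 + 41*s^2 - 180*s + 180)

Transform both sides with L{·}.
With L{y''} = s^2 Y - s·y(0) - y'(0) and L{y'} = sY - y(0), with y(0) = -1, y'(0) = 1: the LHS transforms to (s^2 - 5*s + 5)Y - (-s + 6).
The right side is L{sin(6*t)} = 6/(s^2 + 36).
So (s^2 - 5*s + 5)Y = 6/(s^2 + 36) + (-s + 6).
Isolate Y and clear denominators.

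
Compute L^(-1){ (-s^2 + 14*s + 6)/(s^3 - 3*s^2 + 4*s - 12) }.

Factor the denominator: s^3 - 3*s^2 + 4*s - 12 = (s - 3)*(s^2 + 4).
Partial fraction decomposition gives [3/(s - 3)] + [-4*s/(s^2 + 4)] + [2/(s^2 + 4)].
Invert each term: 3/(s - 3) ↔ 3e^(3t); -4·s/(s^2 + 4) ↔ -4cos(2t); 1·2/(s^2 + 4) ↔ sin(2t).

3*exp(3*t) + sin(2*t) - 4*cos(2*t)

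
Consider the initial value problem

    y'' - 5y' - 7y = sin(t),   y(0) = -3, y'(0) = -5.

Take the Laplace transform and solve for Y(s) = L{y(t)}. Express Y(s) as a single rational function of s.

Y(s) = (-3*s^3 + 10*s^2 - 3*s + 11)/(s^4 - 5*s^3 - 6*s^2 - 5*s - 7)

Transform both sides with L{·}.
Using L{y''} = s^2 Y - s·y(0) - y'(0) and L{y'} = sY - y(0), with y(0) = -3, y'(0) = -5, the left side becomes (s^2 - 5*s - 7)Y - (-3*s + 10).
The right side is L{sin(t)} = 1/(s^2 + 1).
So (s^2 - 5*s - 7)Y = 1/(s^2 + 1) + (-3*s + 10).
Divide through and combine into a single rational function.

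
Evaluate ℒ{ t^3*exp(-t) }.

L{t^3} = 3!/s^4 = 6/s^4.
By the first shifting theorem, multiplying by e^(-t) replaces s with s + 1.

6/(s + 1)^4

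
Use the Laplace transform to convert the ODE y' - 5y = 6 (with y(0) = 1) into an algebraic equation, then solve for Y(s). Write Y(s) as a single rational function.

Y(s) = (s + 6)/(s^2 - 5*s)

Transform both sides with L{·}.
The derivative rules (L{y'} = sY - y(0) = sY - 1) turn the left side into (s - 5)Y - (1).
The right side is L{6} = 6/s.
So (s - 5)Y = 6/s + (1).
Divide through and combine into a single rational function.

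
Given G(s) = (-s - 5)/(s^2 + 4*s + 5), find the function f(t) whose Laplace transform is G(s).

Complete the square in the denominator: s^2 + 4*s + 5 = (s + 2)^2 + 1^2.
Split the numerator to match: -s - 5 = -1·(s + 2) - 3·1.
Invert each term: -1·(s + 2)/((s + 2)^2 + 1) ↔ -e^(-2t)cos(t); -3·1/((s + 2)^2 + 1) ↔ -3e^(-2t)sin(t).

f(t) = -3*exp(-2*t)*sin(t) - exp(-2*t)*cos(t)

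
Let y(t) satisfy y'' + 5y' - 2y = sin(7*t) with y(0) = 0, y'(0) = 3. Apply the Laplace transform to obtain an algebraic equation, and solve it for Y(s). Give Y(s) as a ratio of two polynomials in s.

Take the Laplace transform of both sides.
Using L{y''} = s^2 Y - s·y(0) - y'(0) and L{y'} = sY - y(0), with y(0) = 0, y'(0) = 3, the left side becomes (s^2 + 5*s - 2)Y - (3).
The right side is L{sin(7*t)} = 7/(s^2 + 49).
So (s^2 + 5*s - 2)Y = 7/(s^2 + 49) + (3).
Solve for Y(s) and write it as one ratio of polynomials.

Y(s) = (3*s^2 + 154)/(s^4 + 5*s^3 + 47*s^2 + 245*s - 98)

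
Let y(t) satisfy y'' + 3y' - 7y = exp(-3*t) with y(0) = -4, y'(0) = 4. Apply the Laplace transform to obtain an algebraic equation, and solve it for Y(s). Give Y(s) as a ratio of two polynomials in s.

Y(s) = (-4*s^2 - 20*s - 23)/(s^3 + 6*s^2 + 2*s - 21)

Transform both sides with L{·}.
With L{y''} = s^2 Y - s·y(0) - y'(0) and L{y'} = sY - y(0), with y(0) = -4, y'(0) = 4: the LHS transforms to (s^2 + 3*s - 7)Y - (-4*s - 8).
The right side is L{exp(-3*t)} = 1/(s + 3).
So (s^2 + 3*s - 7)Y = 1/(s + 3) + (-4*s - 8).
Isolate Y and clear denominators.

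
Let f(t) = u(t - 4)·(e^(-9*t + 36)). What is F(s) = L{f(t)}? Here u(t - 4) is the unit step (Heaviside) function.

F(s) = exp(-4*s)/(s + 9)

By the second shifting theorem, L{u(t - c)·g(t - c)} = e^(-cs)·G(s) with c = 4 and G(s) = L{g(t)}.
L{e^(-9t)} = 1/(s + 9).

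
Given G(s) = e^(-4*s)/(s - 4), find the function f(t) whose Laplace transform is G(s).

The factor e^(-4s) signals a time shift by c = 4 (second shifting theorem).
L{e^(4t)} = 1/(s - 4), so L^-1{1/(s - 4)} = e^(4*t).
Hence the inverse is u(t - 4) times that function evaluated at t - 4.

f(t) = Heaviside(t - 4)*(exp(4*t - 16))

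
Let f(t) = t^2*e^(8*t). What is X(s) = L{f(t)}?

L{e^(8t)} = 1/(s - 8).
Then apply L{t^2·g(t)} = (-1)^2 d^2/ds^2[G(s)] with G(s) = 1/(s - 8):
differentiating 2 times and applying the sign gives 2/(s - 8)^3.

X(s) = 2/(s - 8)^3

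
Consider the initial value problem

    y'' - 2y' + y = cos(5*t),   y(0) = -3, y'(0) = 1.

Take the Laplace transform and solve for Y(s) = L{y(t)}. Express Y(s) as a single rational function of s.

Y(s) = (-3*s^3 + 7*s^2 - 74*s + 175)/(s^4 - 2*s^3 + 26*s^2 - 50*s + 25)

Apply the Laplace transform to the equation.
The derivative rules (L{y''} = s^2 Y - s·y(0) - y'(0) and L{y'} = sY - y(0), with y(0) = -3, y'(0) = 1) turn the left side into (s^2 - 2*s + 1)Y - (-3*s + 7).
The right side is L{cos(5*t)} = s/(s^2 + 25).
So (s^2 - 2*s + 1)Y = s/(s^2 + 25) + (-3*s + 7).
Isolate Y and clear denominators.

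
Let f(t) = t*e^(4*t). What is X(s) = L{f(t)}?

L{t} = 1!/s^2 = 1/s^2.
By the first shifting theorem, multiplying by e^(4t) replaces s with s - 4.

X(s) = (s - 4)^(-2)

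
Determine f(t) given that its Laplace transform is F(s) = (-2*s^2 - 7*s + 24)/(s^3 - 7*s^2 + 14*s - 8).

f(t) = -6*exp(4*t) - exp(2*t) + 5*exp(t)

Factor the denominator: s^3 - 7*s^2 + 14*s - 8 = (s - 4)*(s - 2)*(s - 1).
Partial fraction decomposition gives [-6/(s - 4)] + [-1/(s - 2)] + [5/(s - 1)].
Invert each term: -6/(s - 4) ↔ -6e^(4t); -1/(s - 2) ↔ -e^(2t); 5/(s - 1) ↔ 5e^(t).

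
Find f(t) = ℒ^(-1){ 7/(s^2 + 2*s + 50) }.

f(t) = exp(-t)*sin(7*t)

Rewrite the denominator: s^2 + 2*s + 50 = (s + 1)^2 + 49.
The form in (s + 1) signals a first-shifting-theorem factor e^(-t).
Since L{sin(7t)} = 7/(s^2 + 49), the inverse is e^(-t)*sin(7*t).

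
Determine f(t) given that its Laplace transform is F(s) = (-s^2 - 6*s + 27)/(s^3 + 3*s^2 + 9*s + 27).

f(t) = sin(3*t) - 3*cos(3*t) + 2*exp(-3*t)

Factor the denominator: s^3 + 3*s^2 + 9*s + 27 = (s + 3)*(s^2 + 9).
Partial fraction decomposition gives [2/(s + 3)] + [-3*s/(s^2 + 9)] + [3/(s^2 + 9)].
Invert each term: 2/(s + 3) ↔ 2e^(-3t); -3·s/(s^2 + 9) ↔ -3cos(3t); 1·3/(s^2 + 9) ↔ sin(3t).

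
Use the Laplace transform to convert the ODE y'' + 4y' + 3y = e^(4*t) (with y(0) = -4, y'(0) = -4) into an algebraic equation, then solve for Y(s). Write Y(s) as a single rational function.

Y(s) = (-4*s^2 - 4*s + 81)/(s^3 - 13*s - 12)

Transform both sides with L{·}.
With L{y''} = s^2 Y - s·y(0) - y'(0) and L{y'} = sY - y(0), with y(0) = -4, y'(0) = -4: the LHS transforms to (s^2 + 4*s + 3)Y - (-4*s - 20).
The right side is L{e^(4*t)} = 1/(s - 4).
So (s^2 + 4*s + 3)Y = 1/(s - 4) + (-4*s - 20).
Isolate Y and clear denominators.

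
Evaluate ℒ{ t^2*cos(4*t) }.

2*s*(s^2 - 48)/(s^2 + 16)^3

L{cos(4t)} = s/(s^2 + 16).
Then apply L{t^2·g(t)} = (-1)^2 d^2/ds^2[G(s)] with G(s) = s/(s^2 + 16):
differentiating 2 times and applying the sign gives 2*s*(s^2 - 48)/(s^2 + 16)^3.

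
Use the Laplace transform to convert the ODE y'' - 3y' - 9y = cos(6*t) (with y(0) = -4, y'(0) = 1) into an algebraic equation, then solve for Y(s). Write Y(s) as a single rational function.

Laplace-transform each side.
Using L{y''} = s^2 Y - s·y(0) - y'(0) and L{y'} = sY - y(0), with y(0) = -4, y'(0) = 1, the left side becomes (s^2 - 3*s - 9)Y - (-4*s + 13).
The right side is L{cos(6*t)} = s/(s^2 + 36).
So (s^2 - 3*s - 9)Y = s/(s^2 + 36) + (-4*s + 13).
Divide through and combine into a single rational function.

Y(s) = (-4*s^3 + 13*s^2 - 143*s + 468)/(s^4 - 3*s^3 + 27*s^2 - 108*s - 324)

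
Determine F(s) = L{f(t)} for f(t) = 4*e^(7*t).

L{4} = 4/s.
By the first shifting theorem, multiplying by e^(7t) replaces s with s - 7.

F(s) = 4/(s - 7)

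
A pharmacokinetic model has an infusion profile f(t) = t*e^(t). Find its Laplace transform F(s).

L{e^(t)} = 1/(s - 1).
Then apply L{t·g(t)} = -d/ds[G(s)] with G(s) = 1/(s - 1):
differentiating 1 time and applying the sign gives (s - 1)^(-2).

F(s) = (s - 1)^(-2)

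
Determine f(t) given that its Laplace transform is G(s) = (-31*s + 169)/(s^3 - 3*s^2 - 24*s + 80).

f(t) = 5*t*exp(4*t) - 4*exp(4*t) + 4*exp(-5*t)

Factor the denominator: s^3 - 3*s^2 - 24*s + 80 = (s - 4)^2*(s + 5).
Partial fraction decomposition gives [-4/(s - 4)] + [5/(s - 4)^2] + [4/(s + 5)].
Invert each term: -4/(s - 4) ↔ -4e^(4t); 5/(s - 4)^2 ↔ 5t·e^(4t); 4/(s + 5) ↔ 4e^(-5t).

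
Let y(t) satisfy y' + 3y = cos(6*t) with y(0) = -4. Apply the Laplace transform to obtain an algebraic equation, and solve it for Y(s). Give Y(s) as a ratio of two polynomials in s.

Y(s) = (-4*s^2 + s - 144)/(s^3 + 3*s^2 + 36*s + 108)

Apply the Laplace transform to the equation.
The derivative rules (L{y'} = sY - y(0) = sY - (-4)) turn the left side into (s + 3)Y - (-4).
The right side is L{cos(6*t)} = s/(s^2 + 36).
So (s + 3)Y = s/(s^2 + 36) + (-4).
Isolate Y and clear denominators.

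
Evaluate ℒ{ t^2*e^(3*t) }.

L{e^(3t)} = 1/(s - 3).
Then apply L{t^2·g(t)} = (-1)^2 d^2/ds^2[G(s)] with G(s) = 1/(s - 3):
differentiating 2 times and applying the sign gives 2/(s - 3)^3.

2/(s - 3)^3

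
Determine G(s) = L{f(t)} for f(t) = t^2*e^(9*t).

L{e^(9t)} = 1/(s - 9).
Then apply L{t^2·g(t)} = (-1)^2 d^2/ds^2[H(s)] with H(s) = 1/(s - 9):
differentiating 2 times and applying the sign gives 2/(s - 9)^3.

G(s) = 2/(s - 9)^3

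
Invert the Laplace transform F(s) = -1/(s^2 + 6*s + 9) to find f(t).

f(t) = -t*exp(-3*t)

Rewrite the denominator: s^2 + 6*s + 9 = (s + 3)^2.
The form in (s + 3) signals a first-shifting-theorem factor e^(-3t).
Since L{t} = 1!/s^2 = 1/s^2, the inverse is t*e^(-3*t), scaled by -1.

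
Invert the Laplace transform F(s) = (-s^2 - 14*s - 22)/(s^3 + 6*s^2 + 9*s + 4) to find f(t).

Factor the denominator: s^3 + 6*s^2 + 9*s + 4 = (s + 1)^2*(s + 4).
Partial fraction decomposition gives [-3/(s + 1)] + [-3/(s + 1)^2] + [2/(s + 4)].
Invert each term: -3/(s + 1) ↔ -3e^(-t); -3/(s + 1)^2 ↔ -3t·e^(-t); 2/(s + 4) ↔ 2e^(-4t).

f(t) = -3*t*exp(-t) - 3*exp(-t) + 2*exp(-4*t)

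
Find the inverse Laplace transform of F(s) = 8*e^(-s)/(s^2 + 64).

Heaviside(t - 1)*(sin(8*t - 8))

The factor e^(-s) signals a time shift by c = 1 (second shifting theorem).
L{sin(8t)} = 8/(s^2 + 64), so L^-1{8/(s^2 + 64)} = sin(8*t).
Hence the inverse is u(t - 1) times that function evaluated at t - 1.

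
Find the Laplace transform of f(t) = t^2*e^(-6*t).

2/(s + 6)^3

L{t^2} = 2!/s^3 = 2/s^3.
By the first shifting theorem, multiplying by e^(-6t) replaces s with s + 6.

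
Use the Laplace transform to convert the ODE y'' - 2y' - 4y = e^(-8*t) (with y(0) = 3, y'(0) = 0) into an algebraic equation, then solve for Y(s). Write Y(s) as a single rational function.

Apply the Laplace transform to the equation.
With L{y''} = s^2 Y - s·y(0) - y'(0) and L{y'} = sY - y(0), with y(0) = 3, y'(0) = 0: the LHS transforms to (s^2 - 2*s - 4)Y - (3*s - 6).
The right side is L{e^(-8*t)} = 1/(s + 8).
So (s^2 - 2*s - 4)Y = 1/(s + 8) + (3*s - 6).
Solve for Y(s) and write it as one ratio of polynomials.

Y(s) = (3*s^2 + 18*s - 47)/(s^3 + 6*s^2 - 20*s - 32)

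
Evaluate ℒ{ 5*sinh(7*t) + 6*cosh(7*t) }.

By linearity of the Laplace transform, transform each term separately.
(6)·[L{cosh(7t)} = s/(s^2 - 49)]; (5)·[L{sinh(7t)} = 7/(s^2 - 49)].

6*s/(s^2 - 49) + 35/(s^2 - 49)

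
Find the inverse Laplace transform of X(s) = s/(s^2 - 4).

cosh(2*t)

Since L{cosh(2t)} = s/(s^2 - 4), the inverse is cosh(2*t).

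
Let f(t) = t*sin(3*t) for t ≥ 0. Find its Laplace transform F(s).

F(s) = 6*s/(s^2 + 9)^2

L{sin(3t)} = 3/(s^2 + 9).
Then apply L{t·g(t)} = -d/ds[G(s)] with G(s) = 3/(s^2 + 9):
differentiating 1 time and applying the sign gives 6*s/(s^2 + 9)^2.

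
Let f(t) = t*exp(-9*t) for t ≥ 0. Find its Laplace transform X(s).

X(s) = (s + 9)^(-2)

L{e^(-9t)} = 1/(s + 9).
Then apply L{t·g(t)} = -d/ds[G(s)] with G(s) = 1/(s + 9):
differentiating 1 time and applying the sign gives (s + 9)^(-2).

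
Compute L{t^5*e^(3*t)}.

120/(s - 3)^6

L{t^5} = 5!/s^6 = 120/s^6.
By the first shifting theorem, multiplying by e^(3t) replaces s with s - 3.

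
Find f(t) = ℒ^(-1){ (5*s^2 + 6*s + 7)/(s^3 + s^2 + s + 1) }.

Factor the denominator: s^3 + s^2 + s + 1 = (s + 1)*(s^2 + 1).
Partial fraction decomposition gives [3/(s + 1)] + [2*s/(s^2 + 1)] + [4/(s^2 + 1)].
Invert each term: 3/(s + 1) ↔ 3e^(-t); 2·s/(s^2 + 1) ↔ 2cos(t); 4·1/(s^2 + 1) ↔ 4sin(t).

f(t) = 4*sin(t) + 2*cos(t) + 3*exp(-t)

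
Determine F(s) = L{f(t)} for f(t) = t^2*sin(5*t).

F(s) = 10*(3*s^2 - 25)/(s^2 + 25)^3

L{sin(5t)} = 5/(s^2 + 25).
Then apply L{t^2·g(t)} = (-1)^2 d^2/ds^2[G(s)] with G(s) = 5/(s^2 + 25):
differentiating 2 times and applying the sign gives 10*(3*s^2 - 25)/(s^2 + 25)^3.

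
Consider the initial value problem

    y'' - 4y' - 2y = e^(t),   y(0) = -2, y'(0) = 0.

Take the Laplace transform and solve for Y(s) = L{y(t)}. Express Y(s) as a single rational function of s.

Y(s) = (-2*s^2 + 10*s - 7)/(s^3 - 5*s^2 + 2*s + 2)

Laplace-transform each side.
With L{y''} = s^2 Y - s·y(0) - y'(0) and L{y'} = sY - y(0), with y(0) = -2, y'(0) = 0: the LHS transforms to (s^2 - 4*s - 2)Y - (-2*s + 8).
The right side is L{e^(t)} = 1/(s - 1).
So (s^2 - 4*s - 2)Y = 1/(s - 1) + (-2*s + 8).
Solve for Y(s) and write it as one ratio of polynomials.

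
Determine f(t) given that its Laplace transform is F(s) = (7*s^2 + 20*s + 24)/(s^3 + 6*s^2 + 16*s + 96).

Factor the denominator: s^3 + 6*s^2 + 16*s + 96 = (s + 6)*(s^2 + 16).
Partial fraction decomposition gives [3/(s + 6)] + [4*s/(s^2 + 16)] + [-4/(s^2 + 16)].
Invert each term: 3/(s + 6) ↔ 3e^(-6t); 4·s/(s^2 + 16) ↔ 4cos(4t); -1·4/(s^2 + 16) ↔ -sin(4t).

f(t) = -sin(4*t) + 4*cos(4*t) + 3*exp(-6*t)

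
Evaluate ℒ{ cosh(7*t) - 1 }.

s/(s^2 - 49) - 1/s

The transform is linear, so treat each term independently.
L{-1} = -1/s; L{cosh(7t)} = s/(s^2 - 49).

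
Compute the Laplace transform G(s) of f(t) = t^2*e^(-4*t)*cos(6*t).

L{cos(6t)} = s/(s^2 + 36).
Multiplying by e^(-4t) shifts s → s + 4, so L{e^(-4*t)*cos(6*t)} = (s + 4)/((s + 4)^2 + 36).
Then apply L{t^2·g(t)} = (-1)^2 d^2/ds^2[H(s)] with H(s) = (s + 4)/((s + 4)^2 + 36):
differentiating 2 times and applying the sign gives 2*(s + 4)*(s^2 + 8*s - 92)/(s^2 + 8*s + 52)^3.

G(s) = 2*(s + 4)*(s^2 + 8*s - 92)/(s^2 + 8*s + 52)^3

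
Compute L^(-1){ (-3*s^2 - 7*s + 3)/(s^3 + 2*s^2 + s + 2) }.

Factor the denominator: s^3 + 2*s^2 + s + 2 = (s + 2)*(s^2 + 1).
Partial fraction decomposition gives [1/(s + 2)] + [-4*s/(s^2 + 1)] + [1/(s^2 + 1)].
Invert each term: 1/(s + 2) ↔ e^(-2t); -4·s/(s^2 + 1) ↔ -4cos(t); 1·1/(s^2 + 1) ↔ sin(t).

sin(t) - 4*cos(t) + exp(-2*t)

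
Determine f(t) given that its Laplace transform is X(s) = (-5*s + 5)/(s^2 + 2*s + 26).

f(t) = 2*exp(-t)*sin(5*t) - 5*exp(-t)*cos(5*t)

Complete the square in the denominator: s^2 + 2*s + 26 = (s + 1)^2 + 5^2.
Split the numerator to match: -5*s + 5 = -5·(s + 1) + 2·5.
Invert each term: -5·(s + 1)/((s + 1)^2 + 25) ↔ -5e^(-t)cos(5t); 2·5/((s + 1)^2 + 25) ↔ 2e^(-t)sin(5t).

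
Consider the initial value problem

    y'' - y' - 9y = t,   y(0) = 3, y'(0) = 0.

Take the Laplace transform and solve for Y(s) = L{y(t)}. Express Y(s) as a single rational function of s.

Y(s) = (3*s^3 - 3*s^2 + 1)/(s^4 - s^3 - 9*s^2)

Apply the Laplace transform to the equation.
Using L{y''} = s^2 Y - s·y(0) - y'(0) and L{y'} = sY - y(0), with y(0) = 3, y'(0) = 0, the left side becomes (s^2 - s - 9)Y - (3*s - 3).
The right side is L{t} = s^(-2).
So (s^2 - s - 9)Y = s^(-2) + (3*s - 3).
Divide through and combine into a single rational function.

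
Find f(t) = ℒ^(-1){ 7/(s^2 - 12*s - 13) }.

Rewrite the denominator: s^2 - 12*s - 13 = (s - 6)^2 - 49.
The form in (s - 6) signals a first-shifting-theorem factor e^(6t).
Since L{sinh(7t)} = 7/(s^2 - 49), the inverse is e^(6*t)*sinh(7*t).

f(t) = exp(6*t)*sinh(7*t)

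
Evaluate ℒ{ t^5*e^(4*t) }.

120/(s - 4)^6

L{t^5} = 5!/s^6 = 120/s^6.
By the first shifting theorem, multiplying by e^(4t) replaces s with s - 4.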